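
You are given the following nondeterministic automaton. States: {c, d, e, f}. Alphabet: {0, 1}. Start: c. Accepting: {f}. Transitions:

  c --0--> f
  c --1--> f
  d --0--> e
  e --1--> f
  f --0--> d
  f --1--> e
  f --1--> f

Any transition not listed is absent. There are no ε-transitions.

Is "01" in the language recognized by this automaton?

Start in {c}.
Read '0': c→{f}; now {f}.
Read '1': f→{e, f}; now {e, f}.
The final set {e, f} contains the accepting state f.

Yes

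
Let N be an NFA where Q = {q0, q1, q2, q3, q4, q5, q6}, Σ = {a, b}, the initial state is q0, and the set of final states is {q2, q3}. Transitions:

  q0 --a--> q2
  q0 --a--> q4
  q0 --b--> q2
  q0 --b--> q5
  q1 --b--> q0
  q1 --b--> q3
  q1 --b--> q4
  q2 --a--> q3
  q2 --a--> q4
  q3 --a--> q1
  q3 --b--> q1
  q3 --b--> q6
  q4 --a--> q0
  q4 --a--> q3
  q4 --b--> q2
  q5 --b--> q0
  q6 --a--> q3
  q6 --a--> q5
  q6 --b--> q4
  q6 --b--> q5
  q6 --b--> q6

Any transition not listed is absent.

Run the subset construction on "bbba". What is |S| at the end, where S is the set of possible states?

2

Start in {q0}.
Read 'b': q0→{q2, q5}; now {q2, q5}.
Read 'b': q2→∅, q5→{q0}; now {q0}.
Read 'b': q0→{q2, q5}; now {q2, q5}.
Read 'a': q2→{q3, q4}, q5→∅; now {q3, q4}.
That set has 2 states.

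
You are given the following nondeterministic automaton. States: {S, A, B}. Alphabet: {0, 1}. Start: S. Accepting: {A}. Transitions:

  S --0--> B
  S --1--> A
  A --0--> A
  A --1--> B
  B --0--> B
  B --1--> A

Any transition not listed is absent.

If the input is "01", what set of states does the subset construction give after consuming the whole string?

{A}

Start in {S}.
Read '0': S→{B}; now {B}.
Read '1': B→{A}; now {A}.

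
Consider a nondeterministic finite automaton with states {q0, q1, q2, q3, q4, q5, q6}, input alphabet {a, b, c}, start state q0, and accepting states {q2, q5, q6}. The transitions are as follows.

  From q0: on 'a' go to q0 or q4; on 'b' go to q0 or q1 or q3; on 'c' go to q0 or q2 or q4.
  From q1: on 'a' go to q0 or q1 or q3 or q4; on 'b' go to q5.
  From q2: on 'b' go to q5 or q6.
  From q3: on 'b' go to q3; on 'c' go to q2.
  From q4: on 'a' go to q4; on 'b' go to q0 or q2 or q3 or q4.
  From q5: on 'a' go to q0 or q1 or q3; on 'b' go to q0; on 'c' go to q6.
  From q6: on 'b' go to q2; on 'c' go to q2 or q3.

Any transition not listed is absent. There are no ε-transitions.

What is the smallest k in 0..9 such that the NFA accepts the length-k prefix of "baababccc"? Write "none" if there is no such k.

4

Start in {q0}.
Read 'b': {q0} → {q0, q1, q3}.
Read 'a': {q0, q1, q3} → {q0, q1, q3, q4}.
Read 'a': {q0, q1, q3, q4} → {q0, q1, q3, q4}.
Read 'b': {q0, q1, q3, q4} → {q0, q1, q2, q3, q4, q5}.
None of the earlier sets intersect F, but {q0, q1, q2, q3, q4, q5} does.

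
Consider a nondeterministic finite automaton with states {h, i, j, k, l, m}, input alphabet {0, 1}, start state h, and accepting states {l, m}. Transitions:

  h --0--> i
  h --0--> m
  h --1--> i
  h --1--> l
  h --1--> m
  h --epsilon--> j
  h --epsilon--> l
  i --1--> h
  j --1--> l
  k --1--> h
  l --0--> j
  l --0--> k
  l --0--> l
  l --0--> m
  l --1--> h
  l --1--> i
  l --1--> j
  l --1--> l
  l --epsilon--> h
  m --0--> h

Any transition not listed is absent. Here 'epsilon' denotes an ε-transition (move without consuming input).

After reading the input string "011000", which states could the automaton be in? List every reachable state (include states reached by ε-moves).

Start: ε-closure({h}) = {h, j, l}.
Read '0': h→{i, m}, j→∅, l→{j, k, l, m}; union {i, j, k, l, m}; ε-closure = {h, i, j, k, l, m}.
Read '1': h→{i, l, m}, i→{h}, j→{l}, k→{h}, l→{h, i, j, l}, m→∅; now {h, i, j, l, m}.
Read '1': h→{i, l, m}, i→{h}, j→{l}, l→{h, i, j, l}, m→∅; now {h, i, j, l, m}.
Read '0': h→{i, m}, i→∅, j→∅, l→{j, k, l, m}, m→{h}; now {h, i, j, k, l, m}.
Read '0': h→{i, m}, i→∅, j→∅, k→∅, l→{j, k, l, m}, m→{h}; now {h, i, j, k, l, m}.
Read '0': h→{i, m}, i→∅, j→∅, k→∅, l→{j, k, l, m}, m→{h}; now {h, i, j, k, l, m}.

{h, i, j, k, l, m}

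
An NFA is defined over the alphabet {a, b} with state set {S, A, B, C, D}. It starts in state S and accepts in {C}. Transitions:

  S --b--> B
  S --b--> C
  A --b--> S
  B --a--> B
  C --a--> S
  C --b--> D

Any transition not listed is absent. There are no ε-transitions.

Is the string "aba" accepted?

Start in {S}.
Read 'a': {S} → ∅.
The set is empty and remains empty for the remaining 2 symbols.
The final set ∅ contains no accepting state.

No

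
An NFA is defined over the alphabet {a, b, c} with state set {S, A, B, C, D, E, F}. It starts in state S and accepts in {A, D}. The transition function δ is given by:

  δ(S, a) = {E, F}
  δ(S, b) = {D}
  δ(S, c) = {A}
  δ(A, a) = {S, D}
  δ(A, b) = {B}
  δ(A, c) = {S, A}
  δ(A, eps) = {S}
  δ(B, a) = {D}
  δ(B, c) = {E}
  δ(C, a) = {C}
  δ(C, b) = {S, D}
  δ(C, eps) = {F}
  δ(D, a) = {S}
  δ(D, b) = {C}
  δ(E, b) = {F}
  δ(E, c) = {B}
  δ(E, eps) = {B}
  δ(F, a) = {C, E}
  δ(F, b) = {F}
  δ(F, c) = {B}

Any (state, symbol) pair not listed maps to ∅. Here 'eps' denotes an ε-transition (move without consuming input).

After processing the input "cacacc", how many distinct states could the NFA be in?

4

Start in {S}.
Read 'c': S→{A}; union {A}; ε-closure = {S, A}.
Read 'a': S→{E, F}, A→{S, D}; union {S, D, E, F}; ε-closure = {S, B, D, E, F}.
Read 'c': S→{A}, B→{E}, D→∅, E→{B}, F→{B}; union {A, B, E}; ε-closure = {S, A, B, E}.
Read 'a': S→{E, F}, A→{S, D}, B→{D}, E→∅; union {S, D, E, F}; ε-closure = {S, B, D, E, F}.
Read 'c': S→{A}, B→{E}, D→∅, E→{B}, F→{B}; union {A, B, E}; ε-closure = {S, A, B, E}.
Read 'c': S→{A}, A→{S, A}, B→{E}, E→{B}; now {S, A, B, E}.
That set has 4 states.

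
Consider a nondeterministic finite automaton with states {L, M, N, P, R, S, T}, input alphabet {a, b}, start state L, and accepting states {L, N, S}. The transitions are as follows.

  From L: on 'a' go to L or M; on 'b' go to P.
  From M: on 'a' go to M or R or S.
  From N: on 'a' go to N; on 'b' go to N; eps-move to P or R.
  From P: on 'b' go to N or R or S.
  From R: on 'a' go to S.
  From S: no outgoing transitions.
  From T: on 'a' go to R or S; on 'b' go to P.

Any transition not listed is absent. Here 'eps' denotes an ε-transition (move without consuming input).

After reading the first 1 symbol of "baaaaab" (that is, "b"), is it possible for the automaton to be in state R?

No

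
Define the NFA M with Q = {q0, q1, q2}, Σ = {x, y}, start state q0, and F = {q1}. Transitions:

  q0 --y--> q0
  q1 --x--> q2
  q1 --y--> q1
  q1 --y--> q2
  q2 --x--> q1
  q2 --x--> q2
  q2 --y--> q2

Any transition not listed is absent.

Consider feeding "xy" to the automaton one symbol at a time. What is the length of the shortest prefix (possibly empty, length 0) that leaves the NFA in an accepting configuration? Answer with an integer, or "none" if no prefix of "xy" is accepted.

none

Start in {q0}.
Read 'x': {q0} → ∅.
The set is empty and remains empty for the remaining 1 symbol.
No reachable set along the way intersects F.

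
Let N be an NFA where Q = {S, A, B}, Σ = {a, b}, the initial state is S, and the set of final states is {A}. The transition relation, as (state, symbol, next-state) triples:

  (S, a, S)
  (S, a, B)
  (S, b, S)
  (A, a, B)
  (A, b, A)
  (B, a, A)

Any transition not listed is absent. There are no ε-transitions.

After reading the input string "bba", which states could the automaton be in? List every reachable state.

{S, B}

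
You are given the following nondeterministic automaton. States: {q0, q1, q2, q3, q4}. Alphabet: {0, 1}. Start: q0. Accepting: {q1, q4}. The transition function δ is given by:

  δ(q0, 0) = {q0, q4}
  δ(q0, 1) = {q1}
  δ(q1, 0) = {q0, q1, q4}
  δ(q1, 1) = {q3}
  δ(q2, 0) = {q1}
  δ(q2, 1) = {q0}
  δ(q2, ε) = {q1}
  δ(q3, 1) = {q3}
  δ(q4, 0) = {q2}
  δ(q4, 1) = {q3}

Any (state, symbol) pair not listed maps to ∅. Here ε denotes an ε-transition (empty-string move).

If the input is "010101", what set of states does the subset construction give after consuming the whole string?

{q1, q3}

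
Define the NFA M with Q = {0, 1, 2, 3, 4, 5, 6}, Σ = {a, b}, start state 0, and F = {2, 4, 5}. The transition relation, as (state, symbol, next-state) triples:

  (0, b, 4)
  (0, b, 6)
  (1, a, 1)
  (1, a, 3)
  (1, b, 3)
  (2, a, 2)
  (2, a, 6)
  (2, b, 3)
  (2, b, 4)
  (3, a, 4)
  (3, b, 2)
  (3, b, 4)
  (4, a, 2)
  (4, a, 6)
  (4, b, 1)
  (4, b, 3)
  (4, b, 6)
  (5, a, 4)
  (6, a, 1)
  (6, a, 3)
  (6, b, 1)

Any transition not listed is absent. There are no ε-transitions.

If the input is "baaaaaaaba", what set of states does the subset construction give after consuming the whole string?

{1, 2, 3, 4, 6}

Start in {0}.
Read 'b': 0→{4, 6}; now {4, 6}.
Read 'a': 4→{2, 6}, 6→{1, 3}; now {1, 2, 3, 6}.
Read 'a': 1→{1, 3}, 2→{2, 6}, 3→{4}, 6→{1, 3}; now {1, 2, 3, 4, 6}.
Read 'a': 1→{1, 3}, 2→{2, 6}, 3→{4}, 4→{2, 6}, 6→{1, 3}; now {1, 2, 3, 4, 6}.
Read 'a': 1→{1, 3}, 2→{2, 6}, 3→{4}, 4→{2, 6}, 6→{1, 3}; now {1, 2, 3, 4, 6}.
Read 'a': 1→{1, 3}, 2→{2, 6}, 3→{4}, 4→{2, 6}, 6→{1, 3}; now {1, 2, 3, 4, 6}.
Read 'a': 1→{1, 3}, 2→{2, 6}, 3→{4}, 4→{2, 6}, 6→{1, 3}; now {1, 2, 3, 4, 6}.
Read 'a': 1→{1, 3}, 2→{2, 6}, 3→{4}, 4→{2, 6}, 6→{1, 3}; now {1, 2, 3, 4, 6}.
Read 'b': 1→{3}, 2→{3, 4}, 3→{2, 4}, 4→{1, 3, 6}, 6→{1}; now {1, 2, 3, 4, 6}.
Read 'a': 1→{1, 3}, 2→{2, 6}, 3→{4}, 4→{2, 6}, 6→{1, 3}; now {1, 2, 3, 4, 6}.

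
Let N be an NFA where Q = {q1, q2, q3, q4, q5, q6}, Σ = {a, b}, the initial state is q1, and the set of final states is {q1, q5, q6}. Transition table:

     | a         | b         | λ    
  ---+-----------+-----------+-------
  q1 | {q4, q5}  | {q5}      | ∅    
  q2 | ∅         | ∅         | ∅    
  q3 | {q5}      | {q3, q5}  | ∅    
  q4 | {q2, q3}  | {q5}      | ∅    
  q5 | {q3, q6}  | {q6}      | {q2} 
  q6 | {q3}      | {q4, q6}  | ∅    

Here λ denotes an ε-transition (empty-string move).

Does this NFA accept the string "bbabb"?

Yes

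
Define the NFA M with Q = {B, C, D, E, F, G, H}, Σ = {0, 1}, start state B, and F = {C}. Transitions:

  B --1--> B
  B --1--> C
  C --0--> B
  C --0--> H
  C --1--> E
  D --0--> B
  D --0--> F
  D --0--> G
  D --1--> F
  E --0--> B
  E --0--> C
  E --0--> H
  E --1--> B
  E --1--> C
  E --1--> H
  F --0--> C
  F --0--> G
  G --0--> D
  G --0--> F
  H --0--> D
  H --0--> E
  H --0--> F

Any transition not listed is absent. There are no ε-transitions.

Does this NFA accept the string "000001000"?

Start in {B}.
Read '0': B→∅; now ∅.
The set is empty and remains empty for the remaining 8 symbols.
The final set ∅ contains no accepting state.

No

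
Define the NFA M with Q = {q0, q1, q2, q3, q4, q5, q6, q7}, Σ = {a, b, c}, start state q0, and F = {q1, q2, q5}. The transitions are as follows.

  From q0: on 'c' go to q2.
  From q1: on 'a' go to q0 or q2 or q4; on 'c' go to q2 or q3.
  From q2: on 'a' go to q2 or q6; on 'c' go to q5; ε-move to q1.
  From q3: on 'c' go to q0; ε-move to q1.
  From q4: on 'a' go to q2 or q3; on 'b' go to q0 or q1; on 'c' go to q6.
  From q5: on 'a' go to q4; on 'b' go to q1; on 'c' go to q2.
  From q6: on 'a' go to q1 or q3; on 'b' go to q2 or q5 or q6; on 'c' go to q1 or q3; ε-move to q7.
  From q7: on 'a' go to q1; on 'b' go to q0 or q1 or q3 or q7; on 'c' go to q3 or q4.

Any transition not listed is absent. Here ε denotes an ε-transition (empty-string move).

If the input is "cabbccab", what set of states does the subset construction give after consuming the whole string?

{q0, q1, q2, q3, q5, q6, q7}

Start in {q0}.
Read 'c': q0→{q2}; union {q2}; ε-closure = {q1, q2}.
Read 'a': q1→{q0, q2, q4}, q2→{q2, q6}; union {q0, q2, q4, q6}; ε-closure = {q0, q1, q2, q4, q6, q7}.
Read 'b': q0→∅, q1→∅, q2→∅, q4→{q0, q1}, q6→{q2, q5, q6}, q7→{q0, q1, q3, q7}; now {q0, q1, q2, q3, q5, q6, q7}.
Read 'b': q0→∅, q1→∅, q2→∅, q3→∅, q5→{q1}, q6→{q2, q5, q6}, q7→{q0, q1, q3, q7}; now {q0, q1, q2, q3, q5, q6, q7}.
Read 'c': q0→{q2}, q1→{q2, q3}, q2→{q5}, q3→{q0}, q5→{q2}, q6→{q1, q3}, q7→{q3, q4}; now {q0, q1, q2, q3, q4, q5}.
Read 'c': q0→{q2}, q1→{q2, q3}, q2→{q5}, q3→{q0}, q4→{q6}, q5→{q2}; union {q0, q2, q3, q5, q6}; ε-closure = {q0, q1, q2, q3, q5, q6, q7}.
Read 'a': q0→∅, q1→{q0, q2, q4}, q2→{q2, q6}, q3→∅, q5→{q4}, q6→{q1, q3}, q7→{q1}; union {q0, q1, q2, q3, q4, q6}; ε-closure = {q0, q1, q2, q3, q4, q6, q7}.
Read 'b': q0→∅, q1→∅, q2→∅, q3→∅, q4→{q0, q1}, q6→{q2, q5, q6}, q7→{q0, q1, q3, q7}; now {q0, q1, q2, q3, q5, q6, q7}.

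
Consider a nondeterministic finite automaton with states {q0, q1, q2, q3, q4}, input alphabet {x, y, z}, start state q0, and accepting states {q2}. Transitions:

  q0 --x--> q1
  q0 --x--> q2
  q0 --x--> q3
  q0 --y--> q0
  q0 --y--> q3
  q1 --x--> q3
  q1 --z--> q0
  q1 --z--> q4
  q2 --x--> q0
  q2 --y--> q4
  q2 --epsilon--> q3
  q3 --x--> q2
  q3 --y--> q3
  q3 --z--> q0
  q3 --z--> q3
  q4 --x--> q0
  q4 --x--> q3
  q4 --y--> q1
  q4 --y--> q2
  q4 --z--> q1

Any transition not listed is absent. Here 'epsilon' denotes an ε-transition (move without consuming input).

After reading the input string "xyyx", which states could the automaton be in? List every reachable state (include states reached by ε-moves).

{q0, q2, q3}

Start in {q0}.
Read 'x': q0→{q1, q2, q3}; now {q1, q2, q3}.
Read 'y': q1→∅, q2→{q4}, q3→{q3}; now {q3, q4}.
Read 'y': q3→{q3}, q4→{q1, q2}; now {q1, q2, q3}.
Read 'x': q1→{q3}, q2→{q0}, q3→{q2}; now {q0, q2, q3}.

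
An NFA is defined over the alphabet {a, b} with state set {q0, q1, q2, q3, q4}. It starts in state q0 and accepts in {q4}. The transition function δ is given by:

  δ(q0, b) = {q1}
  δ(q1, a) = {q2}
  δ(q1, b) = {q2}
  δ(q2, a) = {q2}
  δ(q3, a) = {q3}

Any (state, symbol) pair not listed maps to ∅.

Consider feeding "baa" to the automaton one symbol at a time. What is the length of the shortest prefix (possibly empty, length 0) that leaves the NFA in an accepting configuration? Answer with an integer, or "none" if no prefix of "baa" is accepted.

none

Start in {q0}.
Read 'b': q0→{q1}; now {q1}.
Read 'a': q1→{q2}; now {q2}.
Read 'a': q2→{q2}; now {q2}.
No reachable set along the way intersects F.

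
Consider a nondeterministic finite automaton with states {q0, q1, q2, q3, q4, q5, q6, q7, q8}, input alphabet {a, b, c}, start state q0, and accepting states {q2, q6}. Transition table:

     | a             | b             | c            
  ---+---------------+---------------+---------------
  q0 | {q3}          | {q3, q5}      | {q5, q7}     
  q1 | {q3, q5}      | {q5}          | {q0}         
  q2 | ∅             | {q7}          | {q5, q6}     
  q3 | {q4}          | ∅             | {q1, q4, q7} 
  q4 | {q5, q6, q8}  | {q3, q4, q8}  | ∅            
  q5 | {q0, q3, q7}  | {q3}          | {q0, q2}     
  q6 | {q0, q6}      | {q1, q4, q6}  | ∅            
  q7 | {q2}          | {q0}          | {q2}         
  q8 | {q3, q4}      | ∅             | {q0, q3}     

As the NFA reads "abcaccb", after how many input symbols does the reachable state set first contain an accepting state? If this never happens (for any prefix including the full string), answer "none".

Start in {q0}.
Read 'a': q0→{q3}; now {q3}.
Read 'b': q3→∅; now ∅.
The set is empty and remains empty for the remaining 5 symbols.
No reachable set along the way intersects F.

none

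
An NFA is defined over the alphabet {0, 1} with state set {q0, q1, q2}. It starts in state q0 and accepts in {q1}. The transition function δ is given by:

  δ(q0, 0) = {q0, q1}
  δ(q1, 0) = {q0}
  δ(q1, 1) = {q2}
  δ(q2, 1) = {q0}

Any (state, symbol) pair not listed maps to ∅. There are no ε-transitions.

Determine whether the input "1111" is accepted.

Start in {q0}.
Read '1': q0→∅; now ∅.
The set is empty and remains empty for the remaining 3 symbols.
The final set ∅ contains no accepting state.

No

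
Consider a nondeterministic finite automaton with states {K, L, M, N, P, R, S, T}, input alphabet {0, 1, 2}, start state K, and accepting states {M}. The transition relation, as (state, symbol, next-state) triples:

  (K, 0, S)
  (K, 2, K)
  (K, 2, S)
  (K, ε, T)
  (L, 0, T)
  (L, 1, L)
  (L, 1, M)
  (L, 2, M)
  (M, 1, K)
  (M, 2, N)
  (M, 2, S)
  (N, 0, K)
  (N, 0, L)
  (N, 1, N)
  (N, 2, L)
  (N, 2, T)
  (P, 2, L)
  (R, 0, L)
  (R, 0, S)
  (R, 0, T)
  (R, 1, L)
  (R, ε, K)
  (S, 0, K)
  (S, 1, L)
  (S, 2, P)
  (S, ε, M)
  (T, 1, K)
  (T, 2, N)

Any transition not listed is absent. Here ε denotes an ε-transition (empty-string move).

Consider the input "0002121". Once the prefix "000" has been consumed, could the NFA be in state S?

Yes

Start: ε-closure({K}) = {K, T}.
Read '0': K→{S}, T→∅; union {S}; ε-closure = {M, S}.
Read '0': M→∅, S→{K}; union {K}; ε-closure = {K, T}.
Read '0': K→{S}, T→∅; union {S}; ε-closure = {M, S}.
State S is in {M, S}.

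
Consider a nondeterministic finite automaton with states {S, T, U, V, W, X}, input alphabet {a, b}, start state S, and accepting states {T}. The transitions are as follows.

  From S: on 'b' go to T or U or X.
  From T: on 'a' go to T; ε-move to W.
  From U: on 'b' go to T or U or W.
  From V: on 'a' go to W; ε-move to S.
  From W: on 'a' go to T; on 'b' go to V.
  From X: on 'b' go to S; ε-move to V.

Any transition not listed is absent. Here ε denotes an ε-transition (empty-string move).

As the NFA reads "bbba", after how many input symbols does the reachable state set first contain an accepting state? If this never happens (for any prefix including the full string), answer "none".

Start in {S}.
Read 'b': {S} → {S, T, U, V, W, X}.
None of the earlier sets intersect F, but {S, T, U, V, W, X} does.

1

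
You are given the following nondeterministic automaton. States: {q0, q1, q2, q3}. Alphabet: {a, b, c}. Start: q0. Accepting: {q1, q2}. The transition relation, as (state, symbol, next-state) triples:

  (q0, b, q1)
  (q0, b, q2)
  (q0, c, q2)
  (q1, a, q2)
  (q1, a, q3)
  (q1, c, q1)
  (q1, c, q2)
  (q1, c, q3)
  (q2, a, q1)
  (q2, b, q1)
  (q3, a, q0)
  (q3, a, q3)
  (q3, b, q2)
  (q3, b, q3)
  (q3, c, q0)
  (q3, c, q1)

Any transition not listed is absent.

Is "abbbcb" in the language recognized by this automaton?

No

Start in {q0}.
Read 'a': q0→∅; now ∅.
The set is empty and remains empty for the remaining 5 symbols.
The final set ∅ contains no accepting state.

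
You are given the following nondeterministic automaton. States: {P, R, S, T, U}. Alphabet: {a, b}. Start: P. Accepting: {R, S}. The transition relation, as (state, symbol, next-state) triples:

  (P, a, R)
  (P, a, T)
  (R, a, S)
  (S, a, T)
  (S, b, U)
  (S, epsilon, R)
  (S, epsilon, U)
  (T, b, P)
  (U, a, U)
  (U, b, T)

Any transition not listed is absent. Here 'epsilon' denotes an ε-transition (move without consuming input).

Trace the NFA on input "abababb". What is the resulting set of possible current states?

Start in {P}.
Read 'a': {P} → {R, T}.
Read 'b': {R, T} → {P}.
Read 'a': {P} → {R, T}.
Read 'b': {R, T} → {P}.
Read 'a': {P} → {R, T}.
Read 'b': {R, T} → {P}.
Read 'b': {P} → ∅.

∅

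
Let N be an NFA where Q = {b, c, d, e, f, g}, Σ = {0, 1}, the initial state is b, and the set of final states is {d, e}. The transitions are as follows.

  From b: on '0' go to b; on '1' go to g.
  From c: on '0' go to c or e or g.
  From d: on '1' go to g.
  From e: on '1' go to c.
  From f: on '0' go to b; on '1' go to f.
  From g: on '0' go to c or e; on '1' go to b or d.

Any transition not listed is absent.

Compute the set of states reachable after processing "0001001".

Start in {b}.
Read '0': b→{b}; now {b}.
Read '0': b→{b}; now {b}.
Read '0': b→{b}; now {b}.
Read '1': b→{g}; now {g}.
Read '0': g→{c, e}; now {c, e}.
Read '0': c→{c, e, g}, e→∅; now {c, e, g}.
Read '1': c→∅, e→{c}, g→{b, d}; now {b, c, d}.

{b, c, d}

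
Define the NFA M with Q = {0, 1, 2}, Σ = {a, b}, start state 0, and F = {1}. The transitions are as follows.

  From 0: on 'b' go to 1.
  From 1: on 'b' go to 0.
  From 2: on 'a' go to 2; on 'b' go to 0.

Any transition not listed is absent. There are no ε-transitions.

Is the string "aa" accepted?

Start in {0}.
Read 'a': 0→∅; now ∅.
The set is empty and remains empty for the remaining 1 symbol.
The final set ∅ contains no accepting state.

No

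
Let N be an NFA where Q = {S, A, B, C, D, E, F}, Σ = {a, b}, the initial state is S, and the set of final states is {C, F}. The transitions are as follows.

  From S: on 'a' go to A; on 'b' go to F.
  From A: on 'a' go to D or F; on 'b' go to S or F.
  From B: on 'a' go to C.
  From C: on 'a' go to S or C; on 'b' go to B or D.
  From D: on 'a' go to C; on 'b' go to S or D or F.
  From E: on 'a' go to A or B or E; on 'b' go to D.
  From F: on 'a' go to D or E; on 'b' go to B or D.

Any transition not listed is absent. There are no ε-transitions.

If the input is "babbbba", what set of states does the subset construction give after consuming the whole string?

{A, C, D, E}

Start in {S}.
Read 'b': {S} → {F}.
Read 'a': {F} → {D, E}.
Read 'b': {D, E} → {S, D, F}.
Read 'b': {S, D, F} → {S, B, D, F}.
Read 'b': {S, B, D, F} → {S, B, D, F}.
Read 'b': {S, B, D, F} → {S, B, D, F}.
Read 'a': {S, B, D, F} → {A, C, D, E}.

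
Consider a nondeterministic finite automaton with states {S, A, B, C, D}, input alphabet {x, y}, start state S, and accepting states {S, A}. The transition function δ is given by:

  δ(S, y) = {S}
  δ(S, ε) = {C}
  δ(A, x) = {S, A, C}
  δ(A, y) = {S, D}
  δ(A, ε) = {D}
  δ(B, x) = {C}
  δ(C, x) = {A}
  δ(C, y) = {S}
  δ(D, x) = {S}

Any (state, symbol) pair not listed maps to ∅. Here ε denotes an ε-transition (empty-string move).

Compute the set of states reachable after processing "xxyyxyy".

Start: ε-closure({S}) = {S, C}.
Read 'x': S→∅, C→{A}; union {A}; ε-closure = {A, D}.
Read 'x': A→{S, A, C}, D→{S}; union {S, A, C}; ε-closure = {S, A, C, D}.
Read 'y': S→{S}, A→{S, D}, C→{S}, D→∅; union {S, D}; ε-closure = {S, C, D}.
Read 'y': S→{S}, C→{S}, D→∅; union {S}; ε-closure = {S, C}.
Read 'x': S→∅, C→{A}; union {A}; ε-closure = {A, D}.
Read 'y': A→{S, D}, D→∅; union {S, D}; ε-closure = {S, C, D}.
Read 'y': S→{S}, C→{S}, D→∅; union {S}; ε-closure = {S, C}.

{S, C}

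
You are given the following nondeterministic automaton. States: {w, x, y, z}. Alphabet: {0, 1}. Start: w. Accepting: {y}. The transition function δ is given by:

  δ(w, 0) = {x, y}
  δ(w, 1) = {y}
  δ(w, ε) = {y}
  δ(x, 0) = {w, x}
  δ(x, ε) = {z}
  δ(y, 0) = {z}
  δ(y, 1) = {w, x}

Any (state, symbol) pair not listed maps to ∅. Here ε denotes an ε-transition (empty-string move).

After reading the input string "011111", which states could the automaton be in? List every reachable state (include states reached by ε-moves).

{w, x, y, z}

Start: ε-closure({w}) = {w, y}.
Read '0': {w, y} → {x, y, z}.
Read '1': {x, y, z} → {w, x, y, z}.
Read '1': {w, x, y, z} → {w, x, y, z}.
Read '1': {w, x, y, z} → {w, x, y, z}.
Read '1': {w, x, y, z} → {w, x, y, z}.
Read '1': {w, x, y, z} → {w, x, y, z}.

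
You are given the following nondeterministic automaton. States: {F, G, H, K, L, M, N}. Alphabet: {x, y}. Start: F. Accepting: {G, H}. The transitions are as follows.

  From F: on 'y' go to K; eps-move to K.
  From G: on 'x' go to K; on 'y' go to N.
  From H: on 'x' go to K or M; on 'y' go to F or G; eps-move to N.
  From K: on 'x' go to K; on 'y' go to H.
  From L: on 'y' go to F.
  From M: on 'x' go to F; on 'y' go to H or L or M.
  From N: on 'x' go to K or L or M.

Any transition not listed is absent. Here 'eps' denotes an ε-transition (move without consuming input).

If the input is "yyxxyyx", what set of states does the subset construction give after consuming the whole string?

Start: ε-closure({F}) = {F, K}.
Read 'y': {F, K} → {H, K, N}.
Read 'y': {H, K, N} → {F, G, H, K, N}.
Read 'x': {F, G, H, K, N} → {K, L, M}.
Read 'x': {K, L, M} → {F, K}.
Read 'y': {F, K} → {H, K, N}.
Read 'y': {H, K, N} → {F, G, H, K, N}.
Read 'x': {F, G, H, K, N} → {K, L, M}.

{K, L, M}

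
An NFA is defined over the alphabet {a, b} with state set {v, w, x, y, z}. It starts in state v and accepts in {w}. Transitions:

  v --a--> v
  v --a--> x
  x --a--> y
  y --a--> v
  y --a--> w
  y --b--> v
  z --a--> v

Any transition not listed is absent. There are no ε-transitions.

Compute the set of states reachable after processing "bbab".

∅

Start in {v}.
Read 'b': {v} → ∅.
The set is empty and remains empty for the remaining 3 symbols.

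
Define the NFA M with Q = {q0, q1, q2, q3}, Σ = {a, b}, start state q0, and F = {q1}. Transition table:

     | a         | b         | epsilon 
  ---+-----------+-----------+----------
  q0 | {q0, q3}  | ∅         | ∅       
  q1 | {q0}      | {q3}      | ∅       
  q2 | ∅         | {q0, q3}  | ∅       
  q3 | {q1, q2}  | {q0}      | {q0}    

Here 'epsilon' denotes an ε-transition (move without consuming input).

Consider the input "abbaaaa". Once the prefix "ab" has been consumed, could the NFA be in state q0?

Start in {q0}.
Read 'a': {q0} → {q0, q3}.
Read 'b': {q0, q3} → {q0}.
State q0 is in {q0}.

Yes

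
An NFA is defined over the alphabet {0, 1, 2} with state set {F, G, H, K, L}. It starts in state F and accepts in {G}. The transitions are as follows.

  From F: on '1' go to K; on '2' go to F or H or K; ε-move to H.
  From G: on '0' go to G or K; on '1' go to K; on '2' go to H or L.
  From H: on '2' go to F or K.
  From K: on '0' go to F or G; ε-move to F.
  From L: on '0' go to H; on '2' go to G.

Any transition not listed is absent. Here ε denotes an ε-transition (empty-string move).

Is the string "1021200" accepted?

Yes

Start: ε-closure({F}) = {F, H}.
Read '1': F→{K}, H→∅; union {K}; ε-closure = {F, H, K}.
Read '0': F→∅, H→∅, K→{F, G}; union {F, G}; ε-closure = {F, G, H}.
Read '2': F→{F, H, K}, G→{H, L}, H→{F, K}; now {F, H, K, L}.
Read '1': F→{K}, H→∅, K→∅, L→∅; union {K}; ε-closure = {F, H, K}.
Read '2': F→{F, H, K}, H→{F, K}, K→∅; now {F, H, K}.
Read '0': F→∅, H→∅, K→{F, G}; union {F, G}; ε-closure = {F, G, H}.
Read '0': F→∅, G→{G, K}, H→∅; union {G, K}; ε-closure = {F, G, H, K}.
The final set {F, G, H, K} contains the accepting state G.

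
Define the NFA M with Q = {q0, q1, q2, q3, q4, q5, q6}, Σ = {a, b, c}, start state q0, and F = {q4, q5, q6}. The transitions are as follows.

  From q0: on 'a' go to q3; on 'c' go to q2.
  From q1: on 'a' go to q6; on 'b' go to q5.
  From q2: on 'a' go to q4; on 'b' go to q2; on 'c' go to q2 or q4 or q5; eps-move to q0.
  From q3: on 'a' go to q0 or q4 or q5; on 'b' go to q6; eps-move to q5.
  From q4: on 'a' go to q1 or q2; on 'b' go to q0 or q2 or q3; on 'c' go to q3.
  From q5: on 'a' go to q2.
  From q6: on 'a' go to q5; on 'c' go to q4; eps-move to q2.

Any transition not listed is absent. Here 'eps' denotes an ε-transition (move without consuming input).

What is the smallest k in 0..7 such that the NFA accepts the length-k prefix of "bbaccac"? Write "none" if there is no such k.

none

Start in {q0}.
Read 'b': q0→∅; now ∅.
The set is empty and remains empty for the remaining 6 symbols.
No reachable set along the way intersects F.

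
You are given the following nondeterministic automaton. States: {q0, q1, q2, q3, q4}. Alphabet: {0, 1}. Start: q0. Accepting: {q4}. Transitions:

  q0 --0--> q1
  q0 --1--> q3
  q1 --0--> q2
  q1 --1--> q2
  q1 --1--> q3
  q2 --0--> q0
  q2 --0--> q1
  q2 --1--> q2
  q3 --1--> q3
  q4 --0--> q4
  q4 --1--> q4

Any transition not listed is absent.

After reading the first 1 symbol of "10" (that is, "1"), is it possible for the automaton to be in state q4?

No

Start in {q0}.
Read '1': {q0} → {q3}.
State q4 is not in {q3}.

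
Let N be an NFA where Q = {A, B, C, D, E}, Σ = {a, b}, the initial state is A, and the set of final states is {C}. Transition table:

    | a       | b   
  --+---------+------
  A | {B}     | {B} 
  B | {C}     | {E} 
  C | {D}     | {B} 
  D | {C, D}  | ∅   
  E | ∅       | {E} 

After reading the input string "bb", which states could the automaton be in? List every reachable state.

Start in {A}.
Read 'b': A→{B}; now {B}.
Read 'b': B→{E}; now {E}.

{E}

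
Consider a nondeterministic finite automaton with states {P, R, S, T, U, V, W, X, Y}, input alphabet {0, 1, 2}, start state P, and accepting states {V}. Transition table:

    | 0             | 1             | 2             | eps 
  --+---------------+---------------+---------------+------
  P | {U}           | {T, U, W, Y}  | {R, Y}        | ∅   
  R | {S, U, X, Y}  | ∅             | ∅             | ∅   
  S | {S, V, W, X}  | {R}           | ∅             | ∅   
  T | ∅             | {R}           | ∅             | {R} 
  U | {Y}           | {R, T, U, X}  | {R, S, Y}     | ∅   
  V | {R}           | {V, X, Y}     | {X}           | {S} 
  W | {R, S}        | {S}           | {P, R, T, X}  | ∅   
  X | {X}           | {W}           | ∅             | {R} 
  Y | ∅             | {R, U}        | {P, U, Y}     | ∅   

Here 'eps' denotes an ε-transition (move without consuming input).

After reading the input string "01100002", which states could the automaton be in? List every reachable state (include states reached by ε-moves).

Start in {P}.
Read '0': P→{U}; now {U}.
Read '1': U→{R, T, U, X}; now {R, T, U, X}.
Read '1': R→∅, T→{R}, U→{R, T, U, X}, X→{W}; now {R, T, U, W, X}.
Read '0': R→{S, U, X, Y}, T→∅, U→{Y}, W→{R, S}, X→{X}; now {R, S, U, X, Y}.
Read '0': R→{S, U, X, Y}, S→{S, V, W, X}, U→{Y}, X→{X}, Y→∅; union {S, U, V, W, X, Y}; ε-closure = {R, S, U, V, W, X, Y}.
Read '0': R→{S, U, X, Y}, S→{S, V, W, X}, U→{Y}, V→{R}, W→{R, S}, X→{X}, Y→∅; now {R, S, U, V, W, X, Y}.
Read '0': R→{S, U, X, Y}, S→{S, V, W, X}, U→{Y}, V→{R}, W→{R, S}, X→{X}, Y→∅; now {R, S, U, V, W, X, Y}.
Read '2': R→∅, S→∅, U→{R, S, Y}, V→{X}, W→{P, R, T, X}, X→∅, Y→{P, U, Y}; now {P, R, S, T, U, X, Y}.

{P, R, S, T, U, X, Y}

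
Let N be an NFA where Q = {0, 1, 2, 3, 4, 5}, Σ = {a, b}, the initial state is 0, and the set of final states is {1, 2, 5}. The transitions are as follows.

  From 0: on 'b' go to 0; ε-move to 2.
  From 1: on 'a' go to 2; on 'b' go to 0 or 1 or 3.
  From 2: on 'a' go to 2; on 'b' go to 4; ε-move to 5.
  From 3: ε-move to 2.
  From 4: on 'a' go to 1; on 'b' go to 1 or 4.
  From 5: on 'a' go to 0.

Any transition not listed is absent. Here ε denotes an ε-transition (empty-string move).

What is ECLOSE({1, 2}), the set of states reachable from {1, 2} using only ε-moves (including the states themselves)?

{1, 2, 5}

Begin with {1, 2}.
ε-move 2 → 5; add 5.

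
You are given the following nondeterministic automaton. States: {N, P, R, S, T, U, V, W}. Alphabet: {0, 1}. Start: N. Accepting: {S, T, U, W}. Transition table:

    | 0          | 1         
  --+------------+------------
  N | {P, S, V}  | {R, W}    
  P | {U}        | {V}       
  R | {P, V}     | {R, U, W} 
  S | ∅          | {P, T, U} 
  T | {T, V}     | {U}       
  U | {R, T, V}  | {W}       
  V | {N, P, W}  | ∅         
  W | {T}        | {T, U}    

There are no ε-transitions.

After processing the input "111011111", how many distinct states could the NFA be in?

4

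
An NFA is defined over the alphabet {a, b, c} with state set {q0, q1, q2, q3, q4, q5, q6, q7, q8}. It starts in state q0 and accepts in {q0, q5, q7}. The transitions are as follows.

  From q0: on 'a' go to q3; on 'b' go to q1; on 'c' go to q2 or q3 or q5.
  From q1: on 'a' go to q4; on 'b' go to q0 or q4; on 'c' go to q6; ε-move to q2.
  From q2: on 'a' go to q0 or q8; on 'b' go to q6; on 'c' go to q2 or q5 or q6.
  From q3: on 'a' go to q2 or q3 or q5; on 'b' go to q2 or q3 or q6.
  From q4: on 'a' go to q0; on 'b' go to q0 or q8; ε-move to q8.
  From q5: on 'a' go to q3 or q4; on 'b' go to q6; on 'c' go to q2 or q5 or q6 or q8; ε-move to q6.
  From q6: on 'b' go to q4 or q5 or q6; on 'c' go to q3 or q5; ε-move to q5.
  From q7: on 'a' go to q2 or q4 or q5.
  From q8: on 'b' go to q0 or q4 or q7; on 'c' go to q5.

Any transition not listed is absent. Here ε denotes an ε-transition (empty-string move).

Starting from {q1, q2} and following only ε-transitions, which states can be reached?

{q1, q2}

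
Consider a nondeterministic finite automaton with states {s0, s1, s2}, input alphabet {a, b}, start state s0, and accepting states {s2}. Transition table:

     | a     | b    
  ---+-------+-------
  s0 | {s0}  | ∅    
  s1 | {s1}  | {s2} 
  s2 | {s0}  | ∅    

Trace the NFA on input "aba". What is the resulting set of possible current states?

∅

Start in {s0}.
Read 'a': s0→{s0}; now {s0}.
Read 'b': s0→∅; now ∅.
The set is empty and remains empty for the remaining 1 symbol.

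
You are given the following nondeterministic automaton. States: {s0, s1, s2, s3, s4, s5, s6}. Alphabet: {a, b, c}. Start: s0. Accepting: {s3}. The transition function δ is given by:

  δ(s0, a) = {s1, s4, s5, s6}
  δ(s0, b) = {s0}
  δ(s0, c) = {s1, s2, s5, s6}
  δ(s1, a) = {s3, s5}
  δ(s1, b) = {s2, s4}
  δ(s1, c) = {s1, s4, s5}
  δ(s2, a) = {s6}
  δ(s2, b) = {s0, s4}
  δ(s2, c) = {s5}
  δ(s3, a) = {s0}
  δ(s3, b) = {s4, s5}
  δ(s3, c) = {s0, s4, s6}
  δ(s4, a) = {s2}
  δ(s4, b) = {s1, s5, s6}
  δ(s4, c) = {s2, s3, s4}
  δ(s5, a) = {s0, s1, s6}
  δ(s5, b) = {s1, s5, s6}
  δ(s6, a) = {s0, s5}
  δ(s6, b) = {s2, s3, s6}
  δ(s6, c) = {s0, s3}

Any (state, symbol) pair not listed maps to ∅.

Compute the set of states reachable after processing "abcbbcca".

Start in {s0}.
Read 'a': {s0} → {s1, s4, s5, s6}.
Read 'b': {s1, s4, s5, s6} → {s1, s2, s3, s4, s5, s6}.
Read 'c': {s1, s2, s3, s4, s5, s6} → {s0, s1, s2, s3, s4, s5, s6}.
Read 'b': {s0, s1, s2, s3, s4, s5, s6} → {s0, s1, s2, s3, s4, s5, s6}.
Read 'b': {s0, s1, s2, s3, s4, s5, s6} → {s0, s1, s2, s3, s4, s5, s6}.
Read 'c': {s0, s1, s2, s3, s4, s5, s6} → {s0, s1, s2, s3, s4, s5, s6}.
Read 'c': {s0, s1, s2, s3, s4, s5, s6} → {s0, s1, s2, s3, s4, s5, s6}.
Read 'a': {s0, s1, s2, s3, s4, s5, s6} → {s0, s1, s2, s3, s4, s5, s6}.

{s0, s1, s2, s3, s4, s5, s6}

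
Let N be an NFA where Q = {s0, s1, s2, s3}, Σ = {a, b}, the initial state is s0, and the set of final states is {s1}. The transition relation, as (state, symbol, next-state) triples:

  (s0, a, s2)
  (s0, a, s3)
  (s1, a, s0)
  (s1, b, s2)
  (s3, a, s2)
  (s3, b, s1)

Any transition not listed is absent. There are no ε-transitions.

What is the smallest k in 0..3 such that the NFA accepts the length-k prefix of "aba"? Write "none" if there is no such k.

Start in {s0}.
Read 'a': {s0} → {s2, s3}.
Read 'b': {s2, s3} → {s1}.
None of the earlier sets intersect F, but {s1} does.

2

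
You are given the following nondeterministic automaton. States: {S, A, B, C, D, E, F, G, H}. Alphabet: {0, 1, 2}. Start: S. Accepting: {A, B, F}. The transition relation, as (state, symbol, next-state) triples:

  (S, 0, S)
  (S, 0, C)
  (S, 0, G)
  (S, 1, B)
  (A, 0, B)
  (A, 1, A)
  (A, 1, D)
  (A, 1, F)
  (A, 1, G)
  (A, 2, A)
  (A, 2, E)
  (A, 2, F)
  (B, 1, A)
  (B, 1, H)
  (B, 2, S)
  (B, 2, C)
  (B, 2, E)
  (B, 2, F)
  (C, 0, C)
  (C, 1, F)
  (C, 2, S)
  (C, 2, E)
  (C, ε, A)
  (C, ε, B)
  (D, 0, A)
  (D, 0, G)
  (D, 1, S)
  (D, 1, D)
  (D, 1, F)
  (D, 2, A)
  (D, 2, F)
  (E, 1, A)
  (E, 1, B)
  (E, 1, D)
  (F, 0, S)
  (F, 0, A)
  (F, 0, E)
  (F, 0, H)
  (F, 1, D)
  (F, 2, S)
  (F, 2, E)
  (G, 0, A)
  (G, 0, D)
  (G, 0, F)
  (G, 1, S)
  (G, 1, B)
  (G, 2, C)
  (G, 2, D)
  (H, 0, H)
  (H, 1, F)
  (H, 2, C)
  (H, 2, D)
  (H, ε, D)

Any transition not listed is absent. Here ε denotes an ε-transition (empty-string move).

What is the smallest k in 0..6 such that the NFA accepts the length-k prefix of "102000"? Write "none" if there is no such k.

Start in {S}.
Read '1': {S} → {B}.
None of the earlier sets intersect F, but {B} does.

1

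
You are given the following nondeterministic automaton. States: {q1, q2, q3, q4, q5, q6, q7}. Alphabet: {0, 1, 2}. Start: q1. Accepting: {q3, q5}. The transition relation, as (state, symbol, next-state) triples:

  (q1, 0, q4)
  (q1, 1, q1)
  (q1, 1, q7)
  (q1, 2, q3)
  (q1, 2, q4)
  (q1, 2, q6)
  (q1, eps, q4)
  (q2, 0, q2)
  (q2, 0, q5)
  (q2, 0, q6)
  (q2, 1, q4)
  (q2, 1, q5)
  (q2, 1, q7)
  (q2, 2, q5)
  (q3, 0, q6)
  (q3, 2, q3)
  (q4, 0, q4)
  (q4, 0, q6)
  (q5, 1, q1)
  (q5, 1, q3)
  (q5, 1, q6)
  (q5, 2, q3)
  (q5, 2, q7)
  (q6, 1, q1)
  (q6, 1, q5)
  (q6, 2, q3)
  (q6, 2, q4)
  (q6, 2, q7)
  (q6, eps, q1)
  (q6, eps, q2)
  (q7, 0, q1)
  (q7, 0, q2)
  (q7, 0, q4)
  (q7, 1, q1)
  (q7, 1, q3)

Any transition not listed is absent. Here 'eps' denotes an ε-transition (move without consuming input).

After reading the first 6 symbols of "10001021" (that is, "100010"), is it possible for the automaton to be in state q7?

Start: ε-closure({q1}) = {q1, q4}.
Read '1': {q1, q4} → {q1, q4, q7}.
Read '0': {q1, q4, q7} → {q1, q2, q4, q6}.
Read '0': {q1, q2, q4, q6} → {q1, q2, q4, q5, q6}.
Read '0': {q1, q2, q4, q5, q6} → {q1, q2, q4, q5, q6}.
Read '1': {q1, q2, q4, q5, q6} → {q1, q2, q3, q4, q5, q6, q7}.
Read '0': {q1, q2, q3, q4, q5, q6, q7} → {q1, q2, q4, q5, q6}.
State q7 is not in {q1, q2, q4, q5, q6}.

No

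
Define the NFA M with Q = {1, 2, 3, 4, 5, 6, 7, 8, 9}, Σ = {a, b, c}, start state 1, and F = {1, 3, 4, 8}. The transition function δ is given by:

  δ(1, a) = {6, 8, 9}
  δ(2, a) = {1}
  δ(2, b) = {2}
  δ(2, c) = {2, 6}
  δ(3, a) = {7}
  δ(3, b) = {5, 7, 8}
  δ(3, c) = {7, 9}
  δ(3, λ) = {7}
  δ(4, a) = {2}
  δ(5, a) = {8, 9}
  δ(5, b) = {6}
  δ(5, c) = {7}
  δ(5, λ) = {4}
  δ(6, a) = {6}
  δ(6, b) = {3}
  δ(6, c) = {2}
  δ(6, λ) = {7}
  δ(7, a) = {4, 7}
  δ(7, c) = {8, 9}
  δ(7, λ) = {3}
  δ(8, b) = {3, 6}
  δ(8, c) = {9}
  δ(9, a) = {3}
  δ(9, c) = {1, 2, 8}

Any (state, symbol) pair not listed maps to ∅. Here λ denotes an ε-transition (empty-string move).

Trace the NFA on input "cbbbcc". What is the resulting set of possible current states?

∅

Start in {1}.
Read 'c': {1} → ∅.
The set is empty and remains empty for the remaining 5 symbols.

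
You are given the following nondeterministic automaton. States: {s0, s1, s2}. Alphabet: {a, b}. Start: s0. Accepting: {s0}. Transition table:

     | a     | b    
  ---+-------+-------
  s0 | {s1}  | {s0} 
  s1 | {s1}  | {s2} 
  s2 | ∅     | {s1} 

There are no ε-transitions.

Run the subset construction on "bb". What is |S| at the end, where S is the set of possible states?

1

Start in {s0}.
Read 'b': s0→{s0}; now {s0}.
Read 'b': s0→{s0}; now {s0}.
That set has 1 state.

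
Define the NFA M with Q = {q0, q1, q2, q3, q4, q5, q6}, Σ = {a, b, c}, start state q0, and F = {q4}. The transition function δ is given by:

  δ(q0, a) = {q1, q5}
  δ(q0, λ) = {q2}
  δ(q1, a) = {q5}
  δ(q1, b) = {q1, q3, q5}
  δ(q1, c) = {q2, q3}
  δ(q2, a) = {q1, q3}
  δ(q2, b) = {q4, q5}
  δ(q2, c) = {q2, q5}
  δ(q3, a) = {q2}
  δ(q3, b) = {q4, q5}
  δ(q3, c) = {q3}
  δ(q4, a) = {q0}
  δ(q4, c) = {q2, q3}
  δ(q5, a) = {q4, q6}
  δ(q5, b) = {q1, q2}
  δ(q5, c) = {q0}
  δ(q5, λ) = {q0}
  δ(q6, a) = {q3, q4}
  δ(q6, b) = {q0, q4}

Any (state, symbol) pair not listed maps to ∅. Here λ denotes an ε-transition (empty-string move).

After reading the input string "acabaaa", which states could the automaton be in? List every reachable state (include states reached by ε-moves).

{q0, q1, q2, q3, q4, q5, q6}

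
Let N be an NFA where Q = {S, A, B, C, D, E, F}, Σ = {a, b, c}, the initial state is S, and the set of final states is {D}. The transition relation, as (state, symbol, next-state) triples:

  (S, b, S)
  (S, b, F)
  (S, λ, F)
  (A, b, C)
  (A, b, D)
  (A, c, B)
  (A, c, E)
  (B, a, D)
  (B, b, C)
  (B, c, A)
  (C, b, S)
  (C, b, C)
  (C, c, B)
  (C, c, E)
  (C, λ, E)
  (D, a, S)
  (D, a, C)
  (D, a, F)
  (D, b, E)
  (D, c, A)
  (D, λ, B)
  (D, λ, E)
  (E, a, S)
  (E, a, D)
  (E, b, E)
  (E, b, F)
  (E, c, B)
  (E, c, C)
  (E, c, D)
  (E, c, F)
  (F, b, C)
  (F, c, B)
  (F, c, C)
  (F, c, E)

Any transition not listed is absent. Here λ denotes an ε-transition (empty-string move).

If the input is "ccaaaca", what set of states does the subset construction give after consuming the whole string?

Start: ε-closure({S}) = {S, F}.
Read 'c': {S, F} → {B, C, E}.
Read 'c': {B, C, E} → {A, B, C, D, E, F}.
Read 'a': {A, B, C, D, E, F} → {S, B, C, D, E, F}.
Read 'a': {S, B, C, D, E, F} → {S, B, C, D, E, F}.
Read 'a': {S, B, C, D, E, F} → {S, B, C, D, E, F}.
Read 'c': {S, B, C, D, E, F} → {A, B, C, D, E, F}.
Read 'a': {A, B, C, D, E, F} → {S, B, C, D, E, F}.

{S, B, C, D, E, F}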